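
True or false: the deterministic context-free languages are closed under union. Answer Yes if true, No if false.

{aⁿbⁿ : n≥0} and {aⁿb²ⁿ : n≥0} are each accepted by a deterministic PDA (push the a's; pop one per b, respectively one per two b's), but their union U is not. Suppose a DPDA M accepted U. Being deterministic, M has a single run on aⁿb²ⁿ, and since aⁿbⁿ ∈ U that run passes through an accepting configuration right after consuming the prefix aⁿbⁿ and then goes on to accept again after n more b's. Build an ordinary (nondeterministic) PDA M′ that simulates M on a's and b's and, at any moment when M is in an accepting state, may switch to a second mode in which it reads only c's, feeding each c to M as a b; M′ accepts when M does. Then M′ accepts aⁱbʲcᵏ (k≥1) exactly when both aⁱbʲ ∈ U and aⁱbʲ⁺ᵏ ∈ U, and checking the four cases (i=j or j=2i, combined with j+k=i or j+k=2i) leaves only i=j=k: so L(M′) ∩ a*b*c⁺ = {aⁿbⁿcⁿ : n≥1} would be context-free, which it is not (pumping lemma) — contradiction. (The union is an unambiguous CFL; it is determinism, not unambiguity, that fails.)

No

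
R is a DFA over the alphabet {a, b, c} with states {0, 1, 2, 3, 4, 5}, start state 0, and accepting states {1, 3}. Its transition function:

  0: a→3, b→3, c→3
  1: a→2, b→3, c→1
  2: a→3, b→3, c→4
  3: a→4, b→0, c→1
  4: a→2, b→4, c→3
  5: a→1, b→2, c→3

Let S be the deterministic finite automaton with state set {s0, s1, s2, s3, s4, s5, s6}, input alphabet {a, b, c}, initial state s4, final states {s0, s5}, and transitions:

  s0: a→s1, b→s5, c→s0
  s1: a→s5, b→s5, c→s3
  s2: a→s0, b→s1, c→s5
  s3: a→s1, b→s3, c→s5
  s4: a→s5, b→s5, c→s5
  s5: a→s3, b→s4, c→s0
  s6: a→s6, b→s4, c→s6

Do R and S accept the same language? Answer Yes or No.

Yes

Exploring the product automaton R × S from the start pair (0, s4), following both machines on each input symbol, reaches 5 state pairs: (0, s4), (3, s5), (4, s3), (1, s0), (2, s1).
R accepts in {1, 3} and S accepts in {s0, s5}. In every reachable pair the two components are either both accepting — (3, s5), (1, s0) — or both non-accepting, so no string is accepted by exactly one of the machines: L(R) \ L(S) and L(S) \ L(R) are both empty.
Hence every string is accepted by R iff it is accepted by S, and the two languages coincide.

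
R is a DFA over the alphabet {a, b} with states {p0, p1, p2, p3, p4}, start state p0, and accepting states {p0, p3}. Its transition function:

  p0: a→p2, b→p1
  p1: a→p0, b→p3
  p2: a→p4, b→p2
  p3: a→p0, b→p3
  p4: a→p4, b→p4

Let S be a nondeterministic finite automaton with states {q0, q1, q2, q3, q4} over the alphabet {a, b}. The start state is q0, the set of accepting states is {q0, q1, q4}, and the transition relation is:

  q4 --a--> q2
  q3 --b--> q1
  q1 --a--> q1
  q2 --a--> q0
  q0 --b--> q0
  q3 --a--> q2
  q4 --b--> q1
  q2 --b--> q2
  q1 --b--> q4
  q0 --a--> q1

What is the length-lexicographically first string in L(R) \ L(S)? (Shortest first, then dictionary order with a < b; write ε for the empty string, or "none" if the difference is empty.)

baba

The string baba is accepted by R but not by S.
No shorter string lies in the difference, and baba is the lexicographically first length-4 string in L(R) \ L(S).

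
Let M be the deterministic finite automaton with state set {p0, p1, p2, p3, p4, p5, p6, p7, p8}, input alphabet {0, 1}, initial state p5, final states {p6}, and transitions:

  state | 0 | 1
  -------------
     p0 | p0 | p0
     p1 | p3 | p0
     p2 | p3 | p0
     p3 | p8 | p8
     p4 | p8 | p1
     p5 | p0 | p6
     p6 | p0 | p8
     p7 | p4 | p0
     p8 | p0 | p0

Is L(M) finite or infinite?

finite

The useful states (reachable from p5 and able to reach an accepting state) are {p5, p6}.
Restricted to these states the transition graph has no cycle, so every accepting path has bounded length and L is finite.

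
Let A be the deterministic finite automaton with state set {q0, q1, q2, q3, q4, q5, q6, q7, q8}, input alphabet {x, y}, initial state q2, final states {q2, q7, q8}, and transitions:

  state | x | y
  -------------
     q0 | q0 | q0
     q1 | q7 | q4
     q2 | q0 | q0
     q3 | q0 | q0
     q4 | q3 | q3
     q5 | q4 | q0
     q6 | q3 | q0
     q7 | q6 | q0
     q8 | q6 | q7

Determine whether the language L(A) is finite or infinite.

The useful states (reachable from q2 and able to reach an accepting state) are {q2}.
Restricted to these states the transition graph has no cycle, so every accepting path has bounded length and L is finite.

finite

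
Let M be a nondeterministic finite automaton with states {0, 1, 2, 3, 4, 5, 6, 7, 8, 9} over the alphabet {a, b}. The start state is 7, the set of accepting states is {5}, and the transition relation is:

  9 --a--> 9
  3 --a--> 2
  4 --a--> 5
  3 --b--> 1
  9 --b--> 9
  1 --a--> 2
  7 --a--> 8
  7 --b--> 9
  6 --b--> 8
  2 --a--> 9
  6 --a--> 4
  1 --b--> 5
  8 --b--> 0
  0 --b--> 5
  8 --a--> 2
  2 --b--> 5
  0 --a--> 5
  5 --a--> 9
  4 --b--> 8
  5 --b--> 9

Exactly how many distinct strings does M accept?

3

The useful subgraph on states {0, 2, 5, 7, 8} is acyclic, so L(M) is finite; the longest accepting path visits 4 useful states, giving maximum string length 3.
Counting accepting paths from 7 by length: 3 of length 3. Total 3.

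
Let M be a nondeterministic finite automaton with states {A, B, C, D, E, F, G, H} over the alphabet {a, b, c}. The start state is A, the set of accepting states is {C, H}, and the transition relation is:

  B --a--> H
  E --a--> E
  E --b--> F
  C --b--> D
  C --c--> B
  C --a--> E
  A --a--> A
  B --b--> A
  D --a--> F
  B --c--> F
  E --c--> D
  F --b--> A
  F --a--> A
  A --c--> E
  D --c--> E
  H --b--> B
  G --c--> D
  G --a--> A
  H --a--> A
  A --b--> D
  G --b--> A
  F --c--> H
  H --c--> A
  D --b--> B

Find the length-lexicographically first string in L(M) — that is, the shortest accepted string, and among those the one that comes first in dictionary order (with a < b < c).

A breadth-first search from A reaches an accepting state first via the path A → D → F → H on input bac.
No string of length < 3 is accepted (BFS exhausts all shorter strings without reaching an accepting state), and bac is the lexicographically least accepting string of length 3.

bac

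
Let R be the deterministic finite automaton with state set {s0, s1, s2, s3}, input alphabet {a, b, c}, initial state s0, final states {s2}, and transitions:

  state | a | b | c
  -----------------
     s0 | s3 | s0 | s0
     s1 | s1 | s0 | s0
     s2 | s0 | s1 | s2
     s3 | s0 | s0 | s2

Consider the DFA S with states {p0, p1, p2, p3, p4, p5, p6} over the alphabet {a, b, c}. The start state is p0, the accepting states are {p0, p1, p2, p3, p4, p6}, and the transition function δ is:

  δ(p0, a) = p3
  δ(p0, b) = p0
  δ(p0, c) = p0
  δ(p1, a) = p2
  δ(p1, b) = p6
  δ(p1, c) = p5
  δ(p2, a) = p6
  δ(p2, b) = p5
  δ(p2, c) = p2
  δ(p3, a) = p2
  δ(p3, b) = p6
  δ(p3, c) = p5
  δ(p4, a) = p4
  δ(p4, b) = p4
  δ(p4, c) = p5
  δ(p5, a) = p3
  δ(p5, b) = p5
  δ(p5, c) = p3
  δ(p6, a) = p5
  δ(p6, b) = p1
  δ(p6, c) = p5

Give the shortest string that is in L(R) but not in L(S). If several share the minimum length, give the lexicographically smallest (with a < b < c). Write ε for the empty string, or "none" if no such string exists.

ac

The string ac is accepted by R but not by S.
No shorter string lies in the difference, and ac is the lexicographically first length-2 string in L(R) \ L(S).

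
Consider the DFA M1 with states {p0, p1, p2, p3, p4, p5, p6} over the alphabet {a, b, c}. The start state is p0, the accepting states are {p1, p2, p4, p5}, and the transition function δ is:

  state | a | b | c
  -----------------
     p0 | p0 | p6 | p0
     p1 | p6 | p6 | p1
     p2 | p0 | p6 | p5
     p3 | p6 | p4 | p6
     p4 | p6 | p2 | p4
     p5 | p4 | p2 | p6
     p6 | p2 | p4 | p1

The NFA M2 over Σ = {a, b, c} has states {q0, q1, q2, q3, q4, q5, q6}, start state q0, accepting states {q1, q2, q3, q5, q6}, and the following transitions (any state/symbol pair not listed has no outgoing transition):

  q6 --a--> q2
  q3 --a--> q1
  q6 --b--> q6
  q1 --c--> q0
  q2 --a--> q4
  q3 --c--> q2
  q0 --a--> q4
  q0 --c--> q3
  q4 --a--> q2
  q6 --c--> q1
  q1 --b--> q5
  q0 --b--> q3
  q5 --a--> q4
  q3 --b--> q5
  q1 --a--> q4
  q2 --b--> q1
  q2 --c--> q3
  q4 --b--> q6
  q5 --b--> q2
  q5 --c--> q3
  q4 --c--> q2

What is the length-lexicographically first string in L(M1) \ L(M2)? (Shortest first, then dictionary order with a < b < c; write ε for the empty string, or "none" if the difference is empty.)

bac

The string bac is accepted by M1 but not by M2.
No shorter string lies in the difference, and bac is the lexicographically first length-3 string in L(M1) \ L(M2).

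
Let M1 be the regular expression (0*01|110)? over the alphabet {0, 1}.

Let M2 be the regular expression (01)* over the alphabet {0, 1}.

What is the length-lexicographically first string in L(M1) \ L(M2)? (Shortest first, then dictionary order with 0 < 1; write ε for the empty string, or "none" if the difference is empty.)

The string 001 is accepted by M1 but not by M2.
No shorter string lies in the difference, and 001 is the lexicographically first length-3 string in L(M1) \ L(M2).

001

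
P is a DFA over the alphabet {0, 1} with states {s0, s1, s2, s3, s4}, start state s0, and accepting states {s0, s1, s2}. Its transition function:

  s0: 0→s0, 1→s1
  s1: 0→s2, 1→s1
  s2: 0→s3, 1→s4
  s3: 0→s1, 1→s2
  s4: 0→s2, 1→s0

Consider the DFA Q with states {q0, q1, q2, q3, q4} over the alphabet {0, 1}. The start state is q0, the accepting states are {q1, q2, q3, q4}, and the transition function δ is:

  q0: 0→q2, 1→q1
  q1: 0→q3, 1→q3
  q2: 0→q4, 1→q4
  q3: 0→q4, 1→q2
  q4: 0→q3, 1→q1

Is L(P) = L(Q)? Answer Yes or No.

The empty string ε is accepted by P but rejected by Q.
So L(P) ≠ L(Q).

No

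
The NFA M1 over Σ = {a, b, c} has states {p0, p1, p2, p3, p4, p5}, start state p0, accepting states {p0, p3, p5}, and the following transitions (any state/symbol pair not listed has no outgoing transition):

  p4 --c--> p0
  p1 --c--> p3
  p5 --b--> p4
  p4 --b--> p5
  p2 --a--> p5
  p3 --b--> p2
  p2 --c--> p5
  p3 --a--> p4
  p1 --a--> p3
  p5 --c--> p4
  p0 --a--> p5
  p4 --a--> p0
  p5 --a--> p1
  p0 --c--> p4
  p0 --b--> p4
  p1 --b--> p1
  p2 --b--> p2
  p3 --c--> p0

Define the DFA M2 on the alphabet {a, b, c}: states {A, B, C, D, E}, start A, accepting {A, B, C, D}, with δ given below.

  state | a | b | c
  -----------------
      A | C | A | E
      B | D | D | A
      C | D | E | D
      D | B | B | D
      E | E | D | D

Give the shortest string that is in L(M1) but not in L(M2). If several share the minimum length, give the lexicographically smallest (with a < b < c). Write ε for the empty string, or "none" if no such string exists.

The string bc is accepted by M1 but not by M2.
No shorter string lies in the difference, and bc is the lexicographically first length-2 string in L(M1) \ L(M2).

bc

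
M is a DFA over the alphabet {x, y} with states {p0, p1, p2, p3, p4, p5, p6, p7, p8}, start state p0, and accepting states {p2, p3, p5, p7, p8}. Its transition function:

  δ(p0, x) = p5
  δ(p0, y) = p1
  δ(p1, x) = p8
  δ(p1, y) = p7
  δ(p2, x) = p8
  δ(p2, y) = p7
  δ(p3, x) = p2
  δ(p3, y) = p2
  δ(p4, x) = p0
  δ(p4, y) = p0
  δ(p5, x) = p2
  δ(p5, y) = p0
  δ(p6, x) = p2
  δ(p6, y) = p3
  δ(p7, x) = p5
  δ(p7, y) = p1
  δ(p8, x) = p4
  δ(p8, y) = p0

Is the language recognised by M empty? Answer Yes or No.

The string x is accepted: the run p0 → p5 ends in the accepting state p5.
Since at least one string is accepted, L(M) is not empty.

No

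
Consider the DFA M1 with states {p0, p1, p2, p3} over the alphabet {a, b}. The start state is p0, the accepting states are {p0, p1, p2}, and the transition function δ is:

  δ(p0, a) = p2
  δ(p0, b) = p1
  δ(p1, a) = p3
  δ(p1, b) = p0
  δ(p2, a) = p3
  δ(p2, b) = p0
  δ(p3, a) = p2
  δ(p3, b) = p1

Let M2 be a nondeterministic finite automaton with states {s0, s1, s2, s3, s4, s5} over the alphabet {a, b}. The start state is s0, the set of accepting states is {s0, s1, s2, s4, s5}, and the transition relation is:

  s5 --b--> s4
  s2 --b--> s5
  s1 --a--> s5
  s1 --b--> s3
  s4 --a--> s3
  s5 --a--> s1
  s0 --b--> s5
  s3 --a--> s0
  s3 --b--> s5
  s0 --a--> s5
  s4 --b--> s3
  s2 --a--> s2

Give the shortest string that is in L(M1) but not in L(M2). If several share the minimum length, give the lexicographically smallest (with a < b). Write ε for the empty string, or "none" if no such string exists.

The string aab is accepted by M1 but not by M2.
No shorter string lies in the difference, and aab is the lexicographically first length-3 string in L(M1) \ L(M2).

aab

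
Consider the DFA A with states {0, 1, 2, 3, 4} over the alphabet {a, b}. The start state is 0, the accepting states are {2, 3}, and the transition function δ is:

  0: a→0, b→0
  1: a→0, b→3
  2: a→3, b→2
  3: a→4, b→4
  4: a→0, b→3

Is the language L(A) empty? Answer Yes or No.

Yes

The states reachable from the start state are {0}.
None of the accepting states {2, 3} is reachable, so no string is accepted and L(A) = ∅.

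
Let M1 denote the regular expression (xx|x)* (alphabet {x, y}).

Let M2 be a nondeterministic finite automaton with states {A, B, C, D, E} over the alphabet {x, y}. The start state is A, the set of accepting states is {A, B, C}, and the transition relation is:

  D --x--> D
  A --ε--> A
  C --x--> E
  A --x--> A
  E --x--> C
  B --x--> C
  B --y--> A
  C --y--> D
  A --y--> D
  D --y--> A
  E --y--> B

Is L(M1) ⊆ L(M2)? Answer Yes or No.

Converting the expression M1 to a DFA (subset construction, then merging equivalent states) gives the minimal DFA with states {r0, r1}, start state r0, accepting states {r0} and transitions r0: x→r0, y→r1; r1: x→r1, y→r1.
Exploring the product automaton M1 × M2 from the start pair (r0, A), following both machines on each input symbol, reaches 3 state pairs: (r0, A), (r1, D), (r1, A).
M1 accepts in {r0} and M2 accepts in {A, B, C}. The reachable pairs whose M1-component is accepting are (r0, A); in each of them the M2-component is accepting too, so the product for L(M1) \ L(M2) (M1-component accepting, M2-component rejecting) has no reachable accepting pair and the difference is empty.
Hence every string in L(M1) is also in L(M2).

Yes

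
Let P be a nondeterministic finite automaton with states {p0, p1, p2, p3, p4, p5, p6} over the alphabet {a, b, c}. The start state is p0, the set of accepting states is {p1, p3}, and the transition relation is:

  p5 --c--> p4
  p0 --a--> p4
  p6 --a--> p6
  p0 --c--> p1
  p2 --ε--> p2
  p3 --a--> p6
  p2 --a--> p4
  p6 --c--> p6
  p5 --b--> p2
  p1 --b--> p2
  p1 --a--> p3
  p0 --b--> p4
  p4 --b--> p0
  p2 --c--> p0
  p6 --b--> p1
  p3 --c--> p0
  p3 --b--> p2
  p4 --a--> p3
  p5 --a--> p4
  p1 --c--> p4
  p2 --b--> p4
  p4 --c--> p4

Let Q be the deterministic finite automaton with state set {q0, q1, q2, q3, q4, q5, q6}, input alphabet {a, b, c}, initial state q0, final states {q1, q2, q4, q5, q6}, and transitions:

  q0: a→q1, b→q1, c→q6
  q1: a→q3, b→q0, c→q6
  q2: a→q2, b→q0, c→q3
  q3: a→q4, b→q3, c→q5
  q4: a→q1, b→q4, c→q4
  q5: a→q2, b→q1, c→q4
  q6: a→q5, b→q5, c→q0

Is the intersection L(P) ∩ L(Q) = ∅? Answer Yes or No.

The string c is accepted by both P and Q.
Hence L(P) ∩ L(Q) ≠ ∅.

No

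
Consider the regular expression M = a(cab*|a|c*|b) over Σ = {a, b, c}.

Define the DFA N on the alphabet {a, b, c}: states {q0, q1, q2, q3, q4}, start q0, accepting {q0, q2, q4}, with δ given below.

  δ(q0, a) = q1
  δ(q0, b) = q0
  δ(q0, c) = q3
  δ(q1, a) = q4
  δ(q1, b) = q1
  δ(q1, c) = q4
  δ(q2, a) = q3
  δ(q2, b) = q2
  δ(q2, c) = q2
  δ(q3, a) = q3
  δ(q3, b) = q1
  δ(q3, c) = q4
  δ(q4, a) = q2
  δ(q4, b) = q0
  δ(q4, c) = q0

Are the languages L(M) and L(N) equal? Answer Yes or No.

The string a is accepted by M but rejected by N.
So L(M) ≠ L(N).

No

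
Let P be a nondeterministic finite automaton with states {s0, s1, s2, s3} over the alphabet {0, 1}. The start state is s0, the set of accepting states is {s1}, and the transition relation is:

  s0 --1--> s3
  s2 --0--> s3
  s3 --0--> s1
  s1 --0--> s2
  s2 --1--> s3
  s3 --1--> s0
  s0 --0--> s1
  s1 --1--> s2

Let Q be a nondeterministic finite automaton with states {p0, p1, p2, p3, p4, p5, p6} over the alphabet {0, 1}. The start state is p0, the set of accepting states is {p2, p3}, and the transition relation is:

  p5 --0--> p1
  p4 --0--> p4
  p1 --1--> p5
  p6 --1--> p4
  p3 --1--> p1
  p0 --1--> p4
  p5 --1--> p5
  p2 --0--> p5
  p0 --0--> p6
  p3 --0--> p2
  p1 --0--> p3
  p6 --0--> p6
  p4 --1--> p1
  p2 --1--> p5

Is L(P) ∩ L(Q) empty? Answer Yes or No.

The string 110 is accepted by both P and Q.
Hence L(P) ∩ L(Q) ≠ ∅.

No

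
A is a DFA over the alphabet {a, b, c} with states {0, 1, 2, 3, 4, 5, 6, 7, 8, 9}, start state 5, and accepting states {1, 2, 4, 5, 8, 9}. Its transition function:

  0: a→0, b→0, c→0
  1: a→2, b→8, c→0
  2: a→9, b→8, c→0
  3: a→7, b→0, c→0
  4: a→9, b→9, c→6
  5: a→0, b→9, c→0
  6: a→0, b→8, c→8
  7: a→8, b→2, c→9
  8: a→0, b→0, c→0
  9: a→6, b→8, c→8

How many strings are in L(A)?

The useful subgraph on states {5, 6, 8, 9} is acyclic, so L(A) is finite; the longest accepting path visits 4 useful states, giving maximum string length 3.
Counting accepting paths from 5 by length: 1 of length 0, 1 of length 1, 2 of length 2, 2 of length 3. Total 6.

6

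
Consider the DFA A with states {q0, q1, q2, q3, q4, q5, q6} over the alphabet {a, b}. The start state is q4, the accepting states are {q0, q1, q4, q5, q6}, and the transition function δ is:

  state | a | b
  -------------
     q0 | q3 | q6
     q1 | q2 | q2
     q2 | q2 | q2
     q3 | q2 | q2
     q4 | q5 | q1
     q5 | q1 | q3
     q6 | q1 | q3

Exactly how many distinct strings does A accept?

4

The useful subgraph on states {q1, q4, q5} is acyclic, so L(A) is finite; the longest accepting path visits 3 useful states, giving maximum string length 2.
Counting accepting paths from q4 by length: 1 of length 0, 2 of length 1, 1 of length 2. Total 4.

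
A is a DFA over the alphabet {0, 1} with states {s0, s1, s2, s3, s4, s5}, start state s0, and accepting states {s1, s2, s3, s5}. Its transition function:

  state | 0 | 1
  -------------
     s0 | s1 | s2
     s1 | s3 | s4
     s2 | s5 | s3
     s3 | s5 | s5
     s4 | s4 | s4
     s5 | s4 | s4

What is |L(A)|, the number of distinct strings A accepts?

The useful subgraph on states {s0, s1, s2, s3, s5} is acyclic, so L(A) is finite; the longest accepting path visits 4 useful states, giving maximum string length 3.
Counting accepting paths from s0 by length: 2 of length 1, 3 of length 2, 4 of length 3. Total 9.

9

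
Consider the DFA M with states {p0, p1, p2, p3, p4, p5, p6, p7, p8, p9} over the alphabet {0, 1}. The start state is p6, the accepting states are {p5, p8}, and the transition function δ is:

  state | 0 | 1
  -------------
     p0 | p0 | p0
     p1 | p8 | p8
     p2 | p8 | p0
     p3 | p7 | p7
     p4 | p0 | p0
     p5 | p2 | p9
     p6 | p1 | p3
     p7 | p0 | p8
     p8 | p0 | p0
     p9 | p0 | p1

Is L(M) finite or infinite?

finite

The useful states (reachable from p6 and able to reach an accepting state) are {p1, p3, p6, p7, p8}.
Restricted to these states the transition graph has no cycle, so every accepting path has bounded length and L is finite.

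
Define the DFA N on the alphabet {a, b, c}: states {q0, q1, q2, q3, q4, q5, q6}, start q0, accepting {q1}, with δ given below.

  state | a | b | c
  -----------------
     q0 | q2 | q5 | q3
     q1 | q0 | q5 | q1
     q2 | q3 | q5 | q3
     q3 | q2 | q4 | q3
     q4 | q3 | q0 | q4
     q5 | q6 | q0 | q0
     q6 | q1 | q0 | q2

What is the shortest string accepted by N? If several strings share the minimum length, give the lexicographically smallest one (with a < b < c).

A breadth-first search from q0 reaches an accepting state first via the path q0 → q5 → q6 → q1 on input baa.
No string of length < 3 is accepted (BFS exhausts all shorter strings without reaching an accepting state), and baa is the lexicographically least accepting string of length 3.

baa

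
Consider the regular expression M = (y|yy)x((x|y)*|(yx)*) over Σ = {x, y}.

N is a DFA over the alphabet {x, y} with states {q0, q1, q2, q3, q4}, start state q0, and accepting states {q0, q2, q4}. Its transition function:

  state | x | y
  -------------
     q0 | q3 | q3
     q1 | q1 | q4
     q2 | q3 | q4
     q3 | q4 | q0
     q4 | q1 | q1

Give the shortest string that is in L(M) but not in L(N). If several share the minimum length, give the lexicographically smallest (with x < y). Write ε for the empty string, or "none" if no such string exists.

The string yxx is accepted by M but not by N.
No shorter string lies in the difference, and yxx is the lexicographically first length-3 string in L(M) \ L(N).

yxx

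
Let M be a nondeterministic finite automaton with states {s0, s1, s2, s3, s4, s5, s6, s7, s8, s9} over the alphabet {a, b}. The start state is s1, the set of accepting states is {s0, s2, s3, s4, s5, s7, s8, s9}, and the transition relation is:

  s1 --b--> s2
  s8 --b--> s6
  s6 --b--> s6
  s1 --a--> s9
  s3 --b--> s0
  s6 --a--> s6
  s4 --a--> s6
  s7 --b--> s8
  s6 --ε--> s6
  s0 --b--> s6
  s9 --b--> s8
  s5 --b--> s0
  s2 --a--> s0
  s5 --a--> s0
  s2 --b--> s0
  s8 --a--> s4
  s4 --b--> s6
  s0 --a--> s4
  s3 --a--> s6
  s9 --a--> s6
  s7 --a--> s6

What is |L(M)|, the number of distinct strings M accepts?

8

The useful subgraph on states {s0, s1, s2, s4, s8, s9} is acyclic, so L(M) is finite; the longest accepting path visits 4 useful states, giving maximum string length 3.
Counting accepting paths from s1 by length: 2 of length 1, 3 of length 2, 3 of length 3. Total 8.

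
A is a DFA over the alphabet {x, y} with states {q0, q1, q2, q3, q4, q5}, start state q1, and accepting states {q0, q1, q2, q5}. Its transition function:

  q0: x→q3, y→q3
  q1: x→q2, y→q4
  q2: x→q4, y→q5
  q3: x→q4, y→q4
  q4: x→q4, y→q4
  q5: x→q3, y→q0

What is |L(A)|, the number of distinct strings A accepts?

4

The useful subgraph on states {q0, q1, q2, q5} is acyclic, so L(A) is finite; the longest accepting path visits 4 useful states, giving maximum string length 3.
Counting accepting paths from q1 by length: 1 of length 0, 1 of length 1, 1 of length 2, 1 of length 3. Total 4.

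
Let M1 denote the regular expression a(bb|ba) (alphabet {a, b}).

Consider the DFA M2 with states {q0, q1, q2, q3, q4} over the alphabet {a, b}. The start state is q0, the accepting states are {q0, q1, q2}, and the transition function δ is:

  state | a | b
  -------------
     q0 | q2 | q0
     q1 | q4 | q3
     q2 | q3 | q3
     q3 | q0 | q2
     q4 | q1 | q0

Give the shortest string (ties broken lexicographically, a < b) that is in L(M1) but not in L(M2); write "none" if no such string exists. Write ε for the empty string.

Converting the expression M1 to a DFA (subset construction, then merging equivalent states) gives the minimal DFA with states {r0, r1, r2, r3, r4}, start state r0, accepting states {r4} and transitions r0: a→r1, b→r2; r1: a→r2, b→r3; r2: a→r2, b→r2; r3: a→r4, b→r4; r4: a→r2, b→r2.
Exploring the product automaton M1 × M2 from the start pair (r0, q0), following both machines on each input symbol, reaches 8 state pairs: (r0, q0), (r1, q2), (r2, q0), (r2, q3), (r3, q3), (r2, q2), (r4, q0), (r4, q2).
M1 accepts in {r4} and M2 accepts in {q0, q1, q2}. The reachable pairs whose M1-component is accepting are (r4, q0), (r4, q2); in each of them the M2-component is accepting too, so the product for L(M1) \ L(M2) (M1-component accepting, M2-component rejecting) has no reachable accepting pair and the difference is empty.
So every string accepted by M1 is also accepted by M2: L(M1) \ L(M2) = ∅ and there is no such string.

none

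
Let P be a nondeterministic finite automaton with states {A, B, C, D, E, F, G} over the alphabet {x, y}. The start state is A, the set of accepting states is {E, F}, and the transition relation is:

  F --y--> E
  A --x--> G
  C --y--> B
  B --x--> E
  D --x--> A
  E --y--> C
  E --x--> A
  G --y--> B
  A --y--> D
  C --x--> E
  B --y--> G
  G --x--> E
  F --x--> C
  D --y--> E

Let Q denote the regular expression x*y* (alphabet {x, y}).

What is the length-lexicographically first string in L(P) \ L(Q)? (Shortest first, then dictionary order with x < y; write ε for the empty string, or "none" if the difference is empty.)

The string xyx is accepted by P but not by Q.
No shorter string lies in the difference, and xyx is the lexicographically first length-3 string in L(P) \ L(Q).

xyx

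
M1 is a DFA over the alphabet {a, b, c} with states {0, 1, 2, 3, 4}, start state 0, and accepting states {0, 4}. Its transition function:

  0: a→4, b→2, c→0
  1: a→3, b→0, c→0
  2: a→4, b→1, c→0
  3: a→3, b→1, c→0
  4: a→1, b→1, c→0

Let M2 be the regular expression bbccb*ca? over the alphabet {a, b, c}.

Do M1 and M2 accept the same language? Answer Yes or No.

No

The empty string ε is accepted by M1 but rejected by M2.
So L(M1) ≠ L(M2).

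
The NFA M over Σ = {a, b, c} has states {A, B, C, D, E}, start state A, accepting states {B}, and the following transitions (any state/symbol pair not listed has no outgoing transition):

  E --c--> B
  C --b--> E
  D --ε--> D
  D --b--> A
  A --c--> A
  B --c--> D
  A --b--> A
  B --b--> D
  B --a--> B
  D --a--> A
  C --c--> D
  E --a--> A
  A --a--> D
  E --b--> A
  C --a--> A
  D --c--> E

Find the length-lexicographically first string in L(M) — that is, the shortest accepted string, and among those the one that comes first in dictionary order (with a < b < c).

acc

A breadth-first search from A reaches an accepting state first via the path A → D → E → B on input acc.
No string of length < 3 is accepted (BFS exhausts all shorter strings without reaching an accepting state), and acc is the lexicographically least accepting string of length 3.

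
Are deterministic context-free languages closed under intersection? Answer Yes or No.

DCFLs are closed under complement (normalise the DPDA to read all of its input, then flip the verdict). If they were also closed under intersection, De Morgan would make them closed under union; but {aⁿbⁿ : n≥0} and {aⁿb²ⁿ : n≥0} are DCFLs (push the a's; pop one per b, respectively one per two b's) whose union no deterministic PDA accepts: a DPDA for it would have a single run on aⁿb²ⁿ, accepting after the prefix aⁿbⁿ and accepting again after n more b's; an ordinary PDA that simulates it on a's and b's and, at any moment when it is accepting, may switch to reading only a fresh letter c while feeding each c to the simulation as a b, would accept aⁱbʲcᵏ (k≥1) exactly when both aⁱbʲ and aⁱbʲ⁺ᵏ are in the language, i.e. its language intersected with the regular set a*b*c⁺ would be exactly {aⁿbⁿcⁿ : n≥1} — impossible, since context-free languages are closed under intersection with regular sets and {aⁿbⁿcⁿ} is not context-free.

No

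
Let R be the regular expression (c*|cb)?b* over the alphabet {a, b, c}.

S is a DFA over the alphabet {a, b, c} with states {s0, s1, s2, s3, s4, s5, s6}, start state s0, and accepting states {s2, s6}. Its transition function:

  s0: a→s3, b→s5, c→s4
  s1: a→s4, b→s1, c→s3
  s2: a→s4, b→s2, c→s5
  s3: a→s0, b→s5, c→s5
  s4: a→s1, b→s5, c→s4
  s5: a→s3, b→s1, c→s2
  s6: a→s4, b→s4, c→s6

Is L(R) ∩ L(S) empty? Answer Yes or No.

Converting the expression R to a DFA (subset construction, then merging equivalent states) gives the minimal DFA with states {r0, r1, r2}, start state r0, accepting states {r0, r2} and transitions r0: a→r1, b→r2, c→r0; r1: a→r1, b→r1, c→r1; r2: a→r1, b→r2, c→r1.
Exploring the product automaton R × S from the start pair (r0, s0), following both machines on each input symbol, reaches 10 state pairs: (r0, s0), (r1, s3), (r2, s5), (r0, s4), (r1, s0), (r1, s5), (r2, s1), (r1, s2), (r1, s1), (r1, s4).
R accepts in {r0, r2} and S accepts in {s2, s6}; no reachable pair has both components accepting, so no string drives both machines to acceptance simultaneously and L(R) ∩ L(S) = ∅.
So no string is accepted by both, and the intersection is empty.

Yes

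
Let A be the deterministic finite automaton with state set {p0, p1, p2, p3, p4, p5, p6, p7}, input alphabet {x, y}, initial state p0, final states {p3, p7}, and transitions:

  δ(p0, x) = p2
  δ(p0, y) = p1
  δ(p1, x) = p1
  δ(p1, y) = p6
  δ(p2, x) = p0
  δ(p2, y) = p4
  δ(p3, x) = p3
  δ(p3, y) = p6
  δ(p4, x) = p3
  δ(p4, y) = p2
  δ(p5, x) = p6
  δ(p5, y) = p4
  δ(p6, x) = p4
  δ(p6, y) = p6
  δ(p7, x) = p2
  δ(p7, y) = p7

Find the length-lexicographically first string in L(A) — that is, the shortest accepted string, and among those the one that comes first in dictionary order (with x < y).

A breadth-first search from p0 reaches an accepting state first via the path p0 → p2 → p4 → p3 on input xyx.
No string of length < 3 is accepted (BFS exhausts all shorter strings without reaching an accepting state), and xyx is the lexicographically least accepting string of length 3.

xyx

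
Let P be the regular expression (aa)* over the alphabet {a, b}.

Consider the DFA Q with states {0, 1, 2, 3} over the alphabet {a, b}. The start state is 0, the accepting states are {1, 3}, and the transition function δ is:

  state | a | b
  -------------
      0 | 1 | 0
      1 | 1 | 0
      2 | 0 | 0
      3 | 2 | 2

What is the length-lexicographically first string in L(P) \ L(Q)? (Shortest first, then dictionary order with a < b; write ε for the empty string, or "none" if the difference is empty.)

The empty string ε is accepted by P but not by Q.
Since ε is the unique shortest string, it is the required witness.

ε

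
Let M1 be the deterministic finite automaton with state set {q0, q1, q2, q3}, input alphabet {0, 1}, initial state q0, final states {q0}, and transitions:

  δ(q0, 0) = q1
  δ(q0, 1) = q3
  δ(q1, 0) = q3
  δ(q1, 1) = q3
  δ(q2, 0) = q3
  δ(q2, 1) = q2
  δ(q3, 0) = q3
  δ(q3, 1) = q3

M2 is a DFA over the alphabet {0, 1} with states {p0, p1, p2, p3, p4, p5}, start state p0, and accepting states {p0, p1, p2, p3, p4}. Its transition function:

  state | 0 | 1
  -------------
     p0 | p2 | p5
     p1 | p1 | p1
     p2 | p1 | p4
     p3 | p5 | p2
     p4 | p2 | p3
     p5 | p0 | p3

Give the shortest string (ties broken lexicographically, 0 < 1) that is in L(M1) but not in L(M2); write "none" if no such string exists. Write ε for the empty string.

none

Exploring the product automaton M1 × M2 from the start pair (q0, p0), following both machines on each input symbol, reaches 8 state pairs: (q0, p0), (q1, p2), (q3, p5), (q3, p1), (q3, p4), (q3, p0), (q3, p3), (q3, p2).
M1 accepts in {q0} and M2 accepts in {p0, p1, p2, p3, p4}. The reachable pairs whose M1-component is accepting are (q0, p0); in each of them the M2-component is accepting too, so the product for L(M1) \ L(M2) (M1-component accepting, M2-component rejecting) has no reachable accepting pair and the difference is empty.
So every string accepted by M1 is also accepted by M2: L(M1) \ L(M2) = ∅ and there is no such string.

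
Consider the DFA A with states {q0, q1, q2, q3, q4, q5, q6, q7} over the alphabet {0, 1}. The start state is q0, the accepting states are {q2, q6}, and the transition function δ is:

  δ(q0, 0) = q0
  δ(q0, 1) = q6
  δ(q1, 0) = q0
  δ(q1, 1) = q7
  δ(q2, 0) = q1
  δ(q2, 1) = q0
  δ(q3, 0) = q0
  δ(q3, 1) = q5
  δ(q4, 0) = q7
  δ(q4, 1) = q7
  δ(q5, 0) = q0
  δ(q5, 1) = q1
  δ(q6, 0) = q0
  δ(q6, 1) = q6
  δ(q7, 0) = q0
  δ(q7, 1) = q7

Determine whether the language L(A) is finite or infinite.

infinite

State q0 is reachable from the start and can reach an accepting state, and it lies on the cycle q0 → q0.
Traversing that cycle any number of times yields accepted strings of unbounded length, so the language is infinite.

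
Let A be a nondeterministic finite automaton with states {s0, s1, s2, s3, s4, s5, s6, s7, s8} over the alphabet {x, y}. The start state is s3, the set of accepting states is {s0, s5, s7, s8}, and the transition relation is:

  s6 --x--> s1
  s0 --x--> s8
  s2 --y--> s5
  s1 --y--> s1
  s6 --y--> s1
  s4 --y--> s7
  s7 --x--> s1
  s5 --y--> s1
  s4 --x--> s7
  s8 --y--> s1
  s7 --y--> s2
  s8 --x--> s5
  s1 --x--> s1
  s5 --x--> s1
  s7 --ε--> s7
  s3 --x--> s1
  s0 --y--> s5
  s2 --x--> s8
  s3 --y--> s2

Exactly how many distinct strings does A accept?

3

The useful subgraph on states {s2, s3, s5, s8} is acyclic, so L(A) is finite; the longest accepting path visits 4 useful states, giving maximum string length 3.
Counting accepting paths from s3 by length: 2 of length 2, 1 of length 3. Total 3.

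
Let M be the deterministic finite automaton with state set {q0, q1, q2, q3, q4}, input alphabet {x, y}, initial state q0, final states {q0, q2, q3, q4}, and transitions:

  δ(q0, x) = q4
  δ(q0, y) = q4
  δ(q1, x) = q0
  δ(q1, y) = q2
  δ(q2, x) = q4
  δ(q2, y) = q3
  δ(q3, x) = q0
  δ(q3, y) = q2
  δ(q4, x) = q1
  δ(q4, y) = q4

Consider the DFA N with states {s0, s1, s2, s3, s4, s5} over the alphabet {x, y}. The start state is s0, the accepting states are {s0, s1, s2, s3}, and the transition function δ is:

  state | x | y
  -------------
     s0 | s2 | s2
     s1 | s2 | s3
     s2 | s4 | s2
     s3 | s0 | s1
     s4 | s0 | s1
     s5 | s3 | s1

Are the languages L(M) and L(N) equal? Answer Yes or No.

Yes

Exploring the product automaton M × N from the start pair (q0, s0), following both machines on each input symbol, reaches 5 state pairs: (q0, s0), (q4, s2), (q1, s4), (q2, s1), (q3, s3).
M accepts in {q0, q2, q3, q4} and N accepts in {s0, s1, s2, s3}. In every reachable pair the two components are either both accepting — (q0, s0), (q4, s2), (q2, s1), (q3, s3) — or both non-accepting, so no string is accepted by exactly one of the machines: L(M) \ L(N) and L(N) \ L(M) are both empty.
Hence every string is accepted by M iff it is accepted by N, and the two languages coincide.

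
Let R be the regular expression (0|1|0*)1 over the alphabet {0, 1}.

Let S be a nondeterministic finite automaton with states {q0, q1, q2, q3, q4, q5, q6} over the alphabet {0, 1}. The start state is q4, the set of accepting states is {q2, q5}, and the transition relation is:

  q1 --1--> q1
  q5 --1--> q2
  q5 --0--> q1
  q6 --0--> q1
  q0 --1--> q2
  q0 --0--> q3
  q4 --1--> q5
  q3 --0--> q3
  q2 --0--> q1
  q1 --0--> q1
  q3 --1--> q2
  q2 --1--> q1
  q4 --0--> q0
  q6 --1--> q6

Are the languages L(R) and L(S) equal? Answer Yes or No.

Converting the expression R to a DFA (subset construction, then merging equivalent states) gives the minimal DFA with states {r0, r1, r2, r3, r4}, start state r0, accepting states {r2, r3} and transitions r0: 0→r1, 1→r2; r1: 0→r1, 1→r3; r2: 0→r4, 1→r3; r3: 0→r4, 1→r4; r4: 0→r4, 1→r4.
Exploring the product automaton R × S from the start pair (r0, q4), following both machines on each input symbol, reaches 6 state pairs: (r0, q4), (r1, q0), (r2, q5), (r1, q3), (r3, q2), (r4, q1).
R accepts in {r2, r3} and S accepts in {q2, q5}. In every reachable pair the two components are either both accepting — (r2, q5), (r3, q2) — or both non-accepting, so no string is accepted by exactly one of the machines: L(R) \ L(S) and L(S) \ L(R) are both empty.
Hence every string is accepted by R iff it is accepted by S, and the two languages coincide.

Yes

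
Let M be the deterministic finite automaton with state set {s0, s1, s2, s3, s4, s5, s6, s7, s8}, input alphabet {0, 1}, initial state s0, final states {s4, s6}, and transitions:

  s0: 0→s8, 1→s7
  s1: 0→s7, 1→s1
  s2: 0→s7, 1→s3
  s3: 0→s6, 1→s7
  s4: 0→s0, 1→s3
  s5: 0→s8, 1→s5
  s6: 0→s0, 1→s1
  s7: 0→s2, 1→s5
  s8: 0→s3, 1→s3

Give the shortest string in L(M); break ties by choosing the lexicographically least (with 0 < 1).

A breadth-first search from s0 reaches an accepting state first via the path s0 → s8 → s3 → s6 on input 000.
No string of length < 3 is accepted (BFS exhausts all shorter strings without reaching an accepting state), and 000 is the lexicographically least accepting string of length 3.

000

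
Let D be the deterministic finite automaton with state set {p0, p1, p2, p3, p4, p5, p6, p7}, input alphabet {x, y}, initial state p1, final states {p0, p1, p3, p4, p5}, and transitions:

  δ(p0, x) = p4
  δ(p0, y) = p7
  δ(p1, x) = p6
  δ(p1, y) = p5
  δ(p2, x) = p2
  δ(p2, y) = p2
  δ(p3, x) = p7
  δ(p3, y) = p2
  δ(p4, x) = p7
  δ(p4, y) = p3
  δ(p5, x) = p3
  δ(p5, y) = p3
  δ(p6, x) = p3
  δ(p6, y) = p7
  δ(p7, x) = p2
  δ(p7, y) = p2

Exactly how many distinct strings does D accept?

The useful subgraph on states {p1, p3, p5, p6} is acyclic, so L(D) is finite; the longest accepting path visits 3 useful states, giving maximum string length 2.
Counting accepting paths from p1 by length: 1 of length 0, 1 of length 1, 3 of length 2. Total 5.

5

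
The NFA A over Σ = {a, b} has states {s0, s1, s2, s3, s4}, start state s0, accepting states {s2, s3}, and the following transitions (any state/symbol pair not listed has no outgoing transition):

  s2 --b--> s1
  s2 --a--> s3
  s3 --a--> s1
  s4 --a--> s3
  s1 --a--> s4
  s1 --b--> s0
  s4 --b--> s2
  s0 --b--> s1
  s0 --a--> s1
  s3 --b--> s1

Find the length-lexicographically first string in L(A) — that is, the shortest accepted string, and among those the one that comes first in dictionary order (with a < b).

aaa

A breadth-first search from s0 reaches an accepting state first via the path s0 → s1 → s4 → s3 on input aaa.
No string of length < 3 is accepted (BFS exhausts all shorter strings without reaching an accepting state), and aaa is the lexicographically least accepting string of length 3.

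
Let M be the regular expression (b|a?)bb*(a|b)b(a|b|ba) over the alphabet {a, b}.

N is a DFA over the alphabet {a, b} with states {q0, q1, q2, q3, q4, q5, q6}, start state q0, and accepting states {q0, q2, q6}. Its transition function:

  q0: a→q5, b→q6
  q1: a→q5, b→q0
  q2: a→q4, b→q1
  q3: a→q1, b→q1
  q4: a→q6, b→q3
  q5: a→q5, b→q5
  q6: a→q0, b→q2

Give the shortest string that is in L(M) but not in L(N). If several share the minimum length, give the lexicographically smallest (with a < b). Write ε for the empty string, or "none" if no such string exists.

The string bbba is accepted by M but not by N.
No shorter string lies in the difference, and bbba is the lexicographically first length-4 string in L(M) \ L(N).

bbba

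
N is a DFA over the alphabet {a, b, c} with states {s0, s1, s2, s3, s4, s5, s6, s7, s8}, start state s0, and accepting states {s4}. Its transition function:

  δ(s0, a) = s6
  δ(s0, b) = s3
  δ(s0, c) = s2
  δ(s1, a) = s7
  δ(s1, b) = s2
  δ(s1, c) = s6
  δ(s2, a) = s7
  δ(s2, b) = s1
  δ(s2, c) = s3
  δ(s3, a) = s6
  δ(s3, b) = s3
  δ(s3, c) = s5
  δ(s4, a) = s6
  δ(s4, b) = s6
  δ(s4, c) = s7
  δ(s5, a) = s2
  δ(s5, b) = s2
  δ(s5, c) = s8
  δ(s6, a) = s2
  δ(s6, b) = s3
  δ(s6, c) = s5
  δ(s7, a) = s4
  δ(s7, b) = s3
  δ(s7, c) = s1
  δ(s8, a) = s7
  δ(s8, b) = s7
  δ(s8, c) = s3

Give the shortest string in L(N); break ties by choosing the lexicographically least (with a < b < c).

caa

A breadth-first search from s0 reaches an accepting state first via the path s0 → s2 → s7 → s4 on input caa.
No string of length < 3 is accepted (BFS exhausts all shorter strings without reaching an accepting state), and caa is the lexicographically least accepting string of length 3.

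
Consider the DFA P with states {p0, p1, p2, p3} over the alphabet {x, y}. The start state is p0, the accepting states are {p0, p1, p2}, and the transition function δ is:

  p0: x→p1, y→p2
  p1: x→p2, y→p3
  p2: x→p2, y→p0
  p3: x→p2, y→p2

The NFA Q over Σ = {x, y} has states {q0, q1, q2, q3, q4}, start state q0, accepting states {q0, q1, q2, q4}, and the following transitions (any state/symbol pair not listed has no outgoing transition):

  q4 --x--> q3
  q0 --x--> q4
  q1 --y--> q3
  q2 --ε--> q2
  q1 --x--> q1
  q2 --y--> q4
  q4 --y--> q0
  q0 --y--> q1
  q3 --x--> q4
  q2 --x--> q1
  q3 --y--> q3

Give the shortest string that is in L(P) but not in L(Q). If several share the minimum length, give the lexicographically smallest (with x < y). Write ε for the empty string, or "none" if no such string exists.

The string xx is accepted by P but not by Q.
No shorter string lies in the difference, and xx is the lexicographically first length-2 string in L(P) \ L(Q).

xx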